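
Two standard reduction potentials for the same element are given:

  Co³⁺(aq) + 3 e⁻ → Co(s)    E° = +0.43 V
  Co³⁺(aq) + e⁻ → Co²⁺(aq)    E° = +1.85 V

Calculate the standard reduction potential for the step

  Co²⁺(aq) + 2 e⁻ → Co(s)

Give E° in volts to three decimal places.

Sequential free energies add, so n₃E°₃ = n₁E°₁ + n₂E°₂.
With n₃ = 3, and the known step contributing 1×(+1.85) V, the unknown satisfies 2·E° = 3×(+0.43) − 1×(+1.85) = -0.560.
E° = -0.560 / 2 = -0.280 V.

-0.280 V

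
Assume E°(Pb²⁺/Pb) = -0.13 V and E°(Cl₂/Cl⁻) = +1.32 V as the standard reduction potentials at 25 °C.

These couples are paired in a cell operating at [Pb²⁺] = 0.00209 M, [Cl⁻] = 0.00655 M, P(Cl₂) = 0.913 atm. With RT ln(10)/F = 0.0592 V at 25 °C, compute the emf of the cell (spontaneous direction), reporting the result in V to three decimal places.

+1.657 V

Cl₂/Cl⁻ is the cathode (higher E°), Pb²⁺/Pb the anode: E°cell = +1.32 − (-0.13) = +1.45 V, n = 2.
Overall: Cl₂(g) + Pb(s) → 2 Cl⁻(aq) + Pb²⁺(aq)
Q = [Cl⁻]^2·[Pb²⁺] / (P(Cl₂)); log Q = -7.008.
E = E° − (0.0592/n) log Q = +1.45 − (0.0592/2)(-7.008) = +1.657 V.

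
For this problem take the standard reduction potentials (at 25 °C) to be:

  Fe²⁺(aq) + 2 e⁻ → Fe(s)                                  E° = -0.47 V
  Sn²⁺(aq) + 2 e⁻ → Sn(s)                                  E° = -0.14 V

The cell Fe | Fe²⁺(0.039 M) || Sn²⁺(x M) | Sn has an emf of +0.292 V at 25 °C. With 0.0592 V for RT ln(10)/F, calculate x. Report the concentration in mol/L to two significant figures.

0.0020 M

Sn²⁺/Sn is the cathode, Fe²⁺/Fe the anode: E°cell = +0.33 V, n = 2.
Overall reaction: Sn²⁺(aq) + Fe(s) → Sn(s) + Fe²⁺(aq); Q = [Fe²⁺]^1/[Sn²⁺]^1.
From E = E° − (0.0592/n) log Q: log Q = (E° − E)·n/0.0592 = (+0.33 − (+0.292))·2/0.0592 = 1.2838.
So 1·log[Sn²⁺] = 1·log(0.039) − log Q = -1.4089 − (1.2838) = -2.6927; [Sn²⁺] = 10^(-2.6927) ≈ 0.0020 M.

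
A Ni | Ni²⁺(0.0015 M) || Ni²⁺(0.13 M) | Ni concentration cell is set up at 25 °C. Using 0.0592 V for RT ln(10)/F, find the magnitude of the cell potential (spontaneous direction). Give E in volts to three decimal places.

+0.057 V

For a concentration cell E°cell = 0. The 0.13 M side is the cathode (reduction is favoured where [Ni²⁺] is higher).
With n = 2, E = −(0.0592/2) log([Ni²⁺]ₐₙ/[Ni²⁺]꜀ₐₜ) = −(0.0592/2) log(0.0015/0.13) = −(0.0592/2)(-1.938) = +0.057 V.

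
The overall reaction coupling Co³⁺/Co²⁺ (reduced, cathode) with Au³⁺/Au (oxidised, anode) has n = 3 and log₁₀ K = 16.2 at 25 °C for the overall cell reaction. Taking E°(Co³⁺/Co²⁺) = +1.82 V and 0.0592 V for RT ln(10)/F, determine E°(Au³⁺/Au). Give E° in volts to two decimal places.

+1.50 V

E°cell = (0.0592/n)·log K = (0.0592/3)(16.2) = +0.320 V.
Since Co³⁺/Co²⁺ is the cathode and Au³⁺/Au the anode, E°cell = E°(Co³⁺/Co²⁺) − E°(Au³⁺/Au).
So E°(Au³⁺/Au) = E°(Co³⁺/Co²⁺) − E°cell = (+1.82) − (+0.320) = +1.50 V.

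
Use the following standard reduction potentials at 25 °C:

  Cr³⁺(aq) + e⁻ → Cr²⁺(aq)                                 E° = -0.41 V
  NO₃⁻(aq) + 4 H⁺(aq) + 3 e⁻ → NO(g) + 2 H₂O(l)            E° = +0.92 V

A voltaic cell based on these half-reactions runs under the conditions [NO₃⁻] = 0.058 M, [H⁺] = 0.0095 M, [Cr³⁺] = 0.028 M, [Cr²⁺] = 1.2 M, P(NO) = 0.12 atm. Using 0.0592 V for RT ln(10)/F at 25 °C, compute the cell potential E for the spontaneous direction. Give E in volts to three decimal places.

NO₃⁻/NO is the cathode (higher E°), Cr³⁺/Cr²⁺ the anode: E°cell = +0.92 − (-0.41) = +1.33 V, n = 3.
Overall: NO₃⁻(aq) + 4 H⁺(aq) + 3 Cr²⁺(aq) → NO(g) + 2 H₂O(l) + 3 Cr³⁺(aq)
Q = P(NO)·[Cr³⁺]^3 / ([NO₃⁻]·[H⁺]^4·[Cr²⁺]^3); log Q = 3.509.
E = E° − (0.0592/n) log Q = +1.33 − (0.0592/3)(3.509) = +1.261 V.

+1.261 V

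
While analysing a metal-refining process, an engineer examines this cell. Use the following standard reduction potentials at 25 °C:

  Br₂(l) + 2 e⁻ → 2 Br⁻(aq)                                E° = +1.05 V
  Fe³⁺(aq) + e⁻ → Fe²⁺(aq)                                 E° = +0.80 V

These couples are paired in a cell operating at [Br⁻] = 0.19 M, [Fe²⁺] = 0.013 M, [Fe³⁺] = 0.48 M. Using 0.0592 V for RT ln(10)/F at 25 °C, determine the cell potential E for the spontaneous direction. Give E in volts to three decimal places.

Br₂/Br⁻ is the cathode (higher E°), Fe³⁺/Fe²⁺ the anode: E°cell = +1.05 − (+0.80) = +0.25 V, n = 2.
Overall: Br₂(l) + 2 Fe²⁺(aq) → 2 Br⁻(aq) + 2 Fe³⁺(aq)
Q = [Br⁻]^2·[Fe³⁺]^2 / ([Fe²⁺]^2); log Q = 1.692.
E = E° − (0.0592/n) log Q = +0.25 − (0.0592/2)(1.692) = +0.200 V.

+0.200 V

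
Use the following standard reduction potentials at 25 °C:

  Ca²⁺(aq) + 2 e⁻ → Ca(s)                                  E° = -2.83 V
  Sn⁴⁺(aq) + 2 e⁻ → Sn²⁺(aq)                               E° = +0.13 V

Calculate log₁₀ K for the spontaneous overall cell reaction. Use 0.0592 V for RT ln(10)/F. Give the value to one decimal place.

100.0

Cathode: Sn⁴⁺/Sn²⁺; anode: Ca²⁺/Ca. E°cell = +2.96 V, n = 2.
log K = nE°cell / 0.0592 = (2)(+2.96) / 0.0592 = 100.0.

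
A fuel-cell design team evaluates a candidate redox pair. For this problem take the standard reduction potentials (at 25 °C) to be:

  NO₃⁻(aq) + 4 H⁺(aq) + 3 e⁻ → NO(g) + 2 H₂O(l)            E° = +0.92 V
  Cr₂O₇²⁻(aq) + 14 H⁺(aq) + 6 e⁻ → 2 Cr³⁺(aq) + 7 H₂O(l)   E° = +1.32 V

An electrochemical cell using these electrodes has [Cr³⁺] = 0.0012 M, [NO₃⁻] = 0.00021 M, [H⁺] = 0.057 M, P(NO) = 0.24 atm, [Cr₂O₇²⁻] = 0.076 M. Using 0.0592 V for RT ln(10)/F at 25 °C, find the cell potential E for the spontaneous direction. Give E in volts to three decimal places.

+0.433 V

Cr₂O₇²⁻/Cr³⁺ is the cathode (higher E°), NO₃⁻/NO the anode: E°cell = +1.32 − (+0.92) = +0.40 V, n = 6.
Overall: Cr₂O₇²⁻(aq) + 6 H⁺(aq) + 2 NO(g) → 2 Cr³⁺(aq) + 3 H₂O(l) + 2 NO₃⁻(aq)
Q = [Cr³⁺]^2·[NO₃⁻]^2 / ([Cr₂O₇²⁻]·[H⁺]^6·P(NO)^2); log Q = -3.374.
E = E° − (0.0592/n) log Q = +0.40 − (0.0592/6)(-3.374) = +0.433 V.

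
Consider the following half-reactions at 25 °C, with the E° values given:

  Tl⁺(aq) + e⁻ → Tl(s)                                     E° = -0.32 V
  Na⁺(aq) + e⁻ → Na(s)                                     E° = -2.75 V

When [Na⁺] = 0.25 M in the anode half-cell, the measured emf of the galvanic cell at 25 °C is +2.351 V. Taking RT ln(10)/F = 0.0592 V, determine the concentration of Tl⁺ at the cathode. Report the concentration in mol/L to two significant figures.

Tl⁺/Tl is the cathode, Na⁺/Na the anode: E°cell = +2.43 V, n = 1.
Overall reaction: Tl⁺(aq) + Na(s) → Tl(s) + Na⁺(aq); Q = [Na⁺]^1/[Tl⁺]^1.
From E = E° − (0.0592/n) log Q: log Q = (E° − E)·n/0.0592 = (+2.43 − (+2.351))·1/0.0592 = 1.3345.
So 1·log[Tl⁺] = 1·log(0.25) − log Q = -0.6021 − (1.3345) = -1.9366; [Tl⁺] = 10^(-1.9366) ≈ 0.012 M.

0.012 M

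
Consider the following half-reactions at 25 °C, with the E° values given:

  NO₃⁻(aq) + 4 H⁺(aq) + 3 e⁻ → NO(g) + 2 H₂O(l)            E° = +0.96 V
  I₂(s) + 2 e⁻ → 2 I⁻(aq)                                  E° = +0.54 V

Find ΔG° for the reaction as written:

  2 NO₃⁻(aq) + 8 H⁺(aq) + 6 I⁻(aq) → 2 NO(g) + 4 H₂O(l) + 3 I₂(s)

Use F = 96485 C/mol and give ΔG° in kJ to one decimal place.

As written, NO₃⁻/NO is reduced (cathode) and I₂/I⁻ is oxidised (anode), so E°cell = (+0.96) − (+0.54) = +0.42 V.
Balancing electrons gives n = 6.
ΔG° = −nFE° = −(6)(96485)(+0.42) = -243,142 J = -243.1 kJ.

-243.1 kJ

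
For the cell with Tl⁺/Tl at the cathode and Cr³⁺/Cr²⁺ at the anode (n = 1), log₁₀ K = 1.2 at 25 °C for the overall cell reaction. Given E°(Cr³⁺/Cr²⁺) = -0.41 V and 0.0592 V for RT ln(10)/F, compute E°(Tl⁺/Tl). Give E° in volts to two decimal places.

-0.34 V

E°cell = (0.0592/n)·log K = (0.0592/1)(1.2) = +0.071 V.
Since Tl⁺/Tl is the cathode and Cr³⁺/Cr²⁺ the anode, E°cell = E°(Tl⁺/Tl) − E°(Cr³⁺/Cr²⁺).
So E°(Tl⁺/Tl) = E°cell + E°(Cr³⁺/Cr²⁺) = +0.071 + (-0.41) = -0.34 V.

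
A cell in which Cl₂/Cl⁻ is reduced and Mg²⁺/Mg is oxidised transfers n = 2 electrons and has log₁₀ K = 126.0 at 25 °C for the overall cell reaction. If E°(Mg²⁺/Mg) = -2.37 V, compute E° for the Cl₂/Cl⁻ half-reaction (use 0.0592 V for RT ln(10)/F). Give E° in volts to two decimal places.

+1.36 V

E°cell = (0.0592/n)·log K = (0.0592/2)(126.0) = +3.730 V.
Since Cl₂/Cl⁻ is the cathode and Mg²⁺/Mg the anode, E°cell = E°(Cl₂/Cl⁻) − E°(Mg²⁺/Mg).
So E°(Cl₂/Cl⁻) = E°cell + E°(Mg²⁺/Mg) = +3.730 + (-2.37) = +1.36 V.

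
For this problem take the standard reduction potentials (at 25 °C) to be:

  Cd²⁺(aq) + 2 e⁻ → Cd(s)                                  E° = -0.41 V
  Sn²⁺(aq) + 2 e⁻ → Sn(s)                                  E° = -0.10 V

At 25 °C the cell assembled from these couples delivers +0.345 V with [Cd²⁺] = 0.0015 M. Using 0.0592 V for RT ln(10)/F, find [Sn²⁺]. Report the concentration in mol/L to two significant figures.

0.023 M

Sn²⁺/Sn is the cathode, Cd²⁺/Cd the anode: E°cell = +0.31 V, n = 2.
Overall reaction: Sn²⁺(aq) + Cd(s) → Sn(s) + Cd²⁺(aq); Q = [Cd²⁺]^1/[Sn²⁺]^1.
From E = E° − (0.0592/n) log Q: log Q = (E° − E)·n/0.0592 = (+0.31 − (+0.345))·2/0.0592 = -1.1824.
So 1·log[Sn²⁺] = 1·log(0.0015) − log Q = -2.8239 − (-1.1824) = -1.6415; [Sn²⁺] = 10^(-1.6415) ≈ 0.023 M.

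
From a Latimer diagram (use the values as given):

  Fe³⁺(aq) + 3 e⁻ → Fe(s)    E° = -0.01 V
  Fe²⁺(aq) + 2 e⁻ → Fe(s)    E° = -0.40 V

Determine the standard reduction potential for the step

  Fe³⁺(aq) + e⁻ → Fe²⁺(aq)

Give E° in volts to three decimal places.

Sequential free energies add, so n₃E°₃ = n₁E°₁ + n₂E°₂.
With n₃ = 3, and the known step contributing 2×(-0.40) V, the unknown satisfies 1·E° = 3×(-0.01) − 2×(-0.40) = +0.770.
E° = +0.770 / 1 = +0.770 V.

+0.770 V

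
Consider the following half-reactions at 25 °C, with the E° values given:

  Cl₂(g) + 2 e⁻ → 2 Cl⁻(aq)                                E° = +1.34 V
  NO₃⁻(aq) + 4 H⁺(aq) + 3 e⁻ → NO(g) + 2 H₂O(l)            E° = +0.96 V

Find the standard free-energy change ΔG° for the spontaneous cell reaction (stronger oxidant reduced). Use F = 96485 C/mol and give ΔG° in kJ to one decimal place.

Cl₂/Cl⁻ (E° = +1.34 V) is the cathode; NO₃⁻/NO (E° = +0.96 V) is the anode, so E°cell = +0.38 V.
Balancing electrons gives n = 6 (lcm of 2 and 3).
ΔG° = −nFE° = −(6)(96485)(+0.38) = -219,986 J = -220.0 kJ.

-220.0 kJ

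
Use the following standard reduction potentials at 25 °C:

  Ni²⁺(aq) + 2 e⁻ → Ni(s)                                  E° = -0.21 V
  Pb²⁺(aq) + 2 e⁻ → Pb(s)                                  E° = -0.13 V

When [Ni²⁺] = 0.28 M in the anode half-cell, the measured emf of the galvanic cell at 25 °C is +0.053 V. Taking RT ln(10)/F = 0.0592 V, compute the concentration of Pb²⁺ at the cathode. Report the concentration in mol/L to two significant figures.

Pb²⁺/Pb is the cathode, Ni²⁺/Ni the anode: E°cell = +0.08 V, n = 2.
Overall reaction: Pb²⁺(aq) + Ni(s) → Pb(s) + Ni²⁺(aq); Q = [Ni²⁺]^1/[Pb²⁺]^1.
From E = E° − (0.0592/n) log Q: log Q = (E° − E)·n/0.0592 = (+0.08 − (+0.053))·2/0.0592 = 0.9122.
So 1·log[Pb²⁺] = 1·log(0.28) − log Q = -0.5528 − (0.9122) = -1.4650; [Pb²⁺] = 10^(-1.4650) ≈ 0.034 M.

0.034 M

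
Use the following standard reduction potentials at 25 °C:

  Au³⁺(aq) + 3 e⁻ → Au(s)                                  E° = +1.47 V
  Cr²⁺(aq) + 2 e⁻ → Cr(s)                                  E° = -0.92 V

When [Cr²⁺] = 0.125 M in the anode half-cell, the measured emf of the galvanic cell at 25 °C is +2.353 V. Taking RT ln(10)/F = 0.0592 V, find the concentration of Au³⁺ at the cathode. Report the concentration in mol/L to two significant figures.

0.00059 M

Au³⁺/Au is the cathode, Cr²⁺/Cr the anode: E°cell = +2.39 V, n = 6.
Overall reaction: 2 Au³⁺(aq) + 3 Cr(s) → 2 Au(s) + 3 Cr²⁺(aq); Q = [Cr²⁺]^3/[Au³⁺]^2.
From E = E° − (0.0592/n) log Q: log Q = (E° − E)·n/0.0592 = (+2.39 − (+2.353))·6/0.0592 = 3.7500.
So 2·log[Au³⁺] = 3·log(0.125) − log Q = -2.7093 − (3.7500) = -6.4593; log[Au³⁺] = -6.4593 / 2 = -3.2296; [Au³⁺] = 10^(-3.2296) ≈ 0.00059 M.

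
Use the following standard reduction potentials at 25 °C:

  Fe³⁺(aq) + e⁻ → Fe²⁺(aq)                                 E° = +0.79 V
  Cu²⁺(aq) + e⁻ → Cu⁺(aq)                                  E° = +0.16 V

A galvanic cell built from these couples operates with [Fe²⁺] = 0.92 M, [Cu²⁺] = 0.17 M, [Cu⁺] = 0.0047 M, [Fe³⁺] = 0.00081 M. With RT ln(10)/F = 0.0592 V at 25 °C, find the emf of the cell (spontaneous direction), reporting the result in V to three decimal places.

Fe³⁺/Fe²⁺ is the cathode (higher E°), Cu²⁺/Cu⁺ the anode: E°cell = +0.79 − (+0.16) = +0.63 V, n = 1.
Overall: Fe³⁺(aq) + Cu⁺(aq) → Fe²⁺(aq) + Cu²⁺(aq)
Q = [Fe²⁺]·[Cu²⁺] / ([Fe³⁺]·[Cu⁺]); log Q = 4.614.
E = E° − (0.0592/n) log Q = +0.63 − (0.0592/1)(4.614) = +0.357 V.

+0.357 V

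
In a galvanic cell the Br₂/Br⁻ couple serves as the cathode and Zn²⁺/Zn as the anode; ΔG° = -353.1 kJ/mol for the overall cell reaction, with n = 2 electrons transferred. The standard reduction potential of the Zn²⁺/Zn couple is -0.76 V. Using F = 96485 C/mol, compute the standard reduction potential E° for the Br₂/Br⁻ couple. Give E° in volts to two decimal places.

E°cell = −ΔG°/(nF) = −(-353.1×10³)/((2)(96485)) = +1.830 V.
Since Br₂/Br⁻ is the cathode and Zn²⁺/Zn the anode, E°cell = E°(Br₂/Br⁻) − E°(Zn²⁺/Zn).
So E°(Br₂/Br⁻) = E°cell + E°(Zn²⁺/Zn) = +1.830 + (-0.76) = +1.07 V.

+1.07 V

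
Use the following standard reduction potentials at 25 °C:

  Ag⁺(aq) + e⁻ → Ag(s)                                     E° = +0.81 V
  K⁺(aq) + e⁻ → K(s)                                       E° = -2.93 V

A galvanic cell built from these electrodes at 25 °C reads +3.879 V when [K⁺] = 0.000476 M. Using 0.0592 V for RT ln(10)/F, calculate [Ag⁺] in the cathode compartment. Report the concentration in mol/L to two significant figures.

Ag⁺/Ag is the cathode, K⁺/K the anode: E°cell = +3.74 V, n = 1.
Overall reaction: Ag⁺(aq) + K(s) → Ag(s) + K⁺(aq); Q = [K⁺]^1/[Ag⁺]^1.
From E = E° − (0.0592/n) log Q: log Q = (E° − E)·n/0.0592 = (+3.74 − (+3.879))·1/0.0592 = -2.3480.
So 1·log[Ag⁺] = 1·log(0.000476) − log Q = -3.3224 − (-2.3480) = -0.9744; [Ag⁺] = 10^(-0.9744) ≈ 0.11 M.

0.11 M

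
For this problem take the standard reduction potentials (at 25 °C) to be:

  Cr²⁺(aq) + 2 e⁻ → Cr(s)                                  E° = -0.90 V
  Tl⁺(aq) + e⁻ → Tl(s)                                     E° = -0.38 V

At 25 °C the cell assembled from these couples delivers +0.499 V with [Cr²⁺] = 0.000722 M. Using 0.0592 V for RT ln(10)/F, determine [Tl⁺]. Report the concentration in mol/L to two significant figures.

Tl⁺/Tl is the cathode, Cr²⁺/Cr the anode: E°cell = +0.52 V, n = 2.
Overall reaction: 2 Tl⁺(aq) + Cr(s) → 2 Tl(s) + Cr²⁺(aq); Q = [Cr²⁺]^1/[Tl⁺]^2.
From E = E° − (0.0592/n) log Q: log Q = (E° − E)·n/0.0592 = (+0.52 − (+0.499))·2/0.0592 = 0.7095.
So 2·log[Tl⁺] = 1·log(0.000722) − log Q = -3.1415 − (0.7095) = -3.8510; log[Tl⁺] = -3.8510 / 2 = -1.9255; [Tl⁺] = 10^(-1.9255) ≈ 0.012 M.

0.012 M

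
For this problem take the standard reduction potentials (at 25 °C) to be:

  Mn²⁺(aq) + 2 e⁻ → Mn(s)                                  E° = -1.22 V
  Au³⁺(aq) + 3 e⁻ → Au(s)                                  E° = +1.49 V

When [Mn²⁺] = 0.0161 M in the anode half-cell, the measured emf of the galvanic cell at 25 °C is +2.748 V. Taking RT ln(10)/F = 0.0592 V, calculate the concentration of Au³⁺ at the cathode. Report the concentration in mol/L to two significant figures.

Au³⁺/Au is the cathode, Mn²⁺/Mn the anode: E°cell = +2.71 V, n = 6.
Overall reaction: 2 Au³⁺(aq) + 3 Mn(s) → 2 Au(s) + 3 Mn²⁺(aq); Q = [Mn²⁺]^3/[Au³⁺]^2.
From E = E° − (0.0592/n) log Q: log Q = (E° − E)·n/0.0592 = (+2.71 − (+2.748))·6/0.0592 = -3.8514.
So 2·log[Au³⁺] = 3·log(0.0161) − log Q = -5.3795 − (-3.8514) = -1.5281; log[Au³⁺] = -1.5281 / 2 = -0.7641; [Au³⁺] = 10^(-0.7641) ≈ 0.17 M.

0.17 M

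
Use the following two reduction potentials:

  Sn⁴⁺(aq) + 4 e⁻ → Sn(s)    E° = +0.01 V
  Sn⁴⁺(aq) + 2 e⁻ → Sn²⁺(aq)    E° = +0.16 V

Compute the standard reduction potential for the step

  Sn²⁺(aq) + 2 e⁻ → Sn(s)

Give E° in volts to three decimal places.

-0.140 V

Sequential free energies add, so n₃E°₃ = n₁E°₁ + n₂E°₂.
With n₃ = 4, and the known step contributing 2×(+0.16) V, the unknown satisfies 2·E° = 4×(+0.01) − 2×(+0.16) = -0.280.
E° = -0.280 / 2 = -0.140 V.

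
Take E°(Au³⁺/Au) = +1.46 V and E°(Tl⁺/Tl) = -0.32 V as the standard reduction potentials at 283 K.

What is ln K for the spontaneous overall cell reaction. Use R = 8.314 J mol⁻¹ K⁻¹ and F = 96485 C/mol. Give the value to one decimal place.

219.0

Cathode: Au³⁺/Au; anode: Tl⁺/Tl. E°cell = (+1.46) − (-0.32) = +1.78 V, with n = 3.
ΔG° = −nFE° = −RT ln K, so ln K = nFE°/(RT) = (3)(96485)(+1.78) / ((8.314)(283)) = 218.980.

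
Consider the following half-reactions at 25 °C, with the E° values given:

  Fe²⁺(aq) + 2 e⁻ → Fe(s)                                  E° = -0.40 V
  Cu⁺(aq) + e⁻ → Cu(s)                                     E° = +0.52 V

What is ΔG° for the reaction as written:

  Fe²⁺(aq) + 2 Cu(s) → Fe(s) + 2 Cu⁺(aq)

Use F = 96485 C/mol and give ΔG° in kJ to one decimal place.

+177.5 kJ

As written, Fe²⁺/Fe is reduced (cathode) and Cu⁺/Cu is oxidised (anode), so E°cell = (-0.40) − (+0.52) = -0.92 V.
Balancing electrons gives n = 2.
ΔG° = −nFE° = −(2)(96485)(-0.92) = 177,532 J = +177.5 kJ.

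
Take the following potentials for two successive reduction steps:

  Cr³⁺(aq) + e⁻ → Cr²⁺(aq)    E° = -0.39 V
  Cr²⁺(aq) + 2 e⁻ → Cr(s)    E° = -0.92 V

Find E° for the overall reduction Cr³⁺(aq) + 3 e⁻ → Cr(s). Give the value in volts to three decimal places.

Since ΔG° = −nFE° is additive over sequential reductions, n₃E°₃ = n₁E°₁ + n₂E°₂.
E°₃ = (1×-0.39 + 2×-0.92) / 3 = (-2.230) / 3 = -0.743 V.

-0.743 V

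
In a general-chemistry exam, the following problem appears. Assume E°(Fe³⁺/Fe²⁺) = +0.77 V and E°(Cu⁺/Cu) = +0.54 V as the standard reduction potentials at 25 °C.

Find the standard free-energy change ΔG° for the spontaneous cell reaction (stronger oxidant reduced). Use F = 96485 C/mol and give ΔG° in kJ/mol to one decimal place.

Fe³⁺/Fe²⁺ (E° = +0.77 V) is the cathode; Cu⁺/Cu (E° = +0.54 V) is the anode, so E°cell = +0.23 V.
Balancing electrons gives n = 1 (lcm of 1 and 1).
ΔG° = −nFE° = −(1)(96485)(+0.23) = -22,192 J = -22.2 kJ/mol.

-22.2 kJ/mol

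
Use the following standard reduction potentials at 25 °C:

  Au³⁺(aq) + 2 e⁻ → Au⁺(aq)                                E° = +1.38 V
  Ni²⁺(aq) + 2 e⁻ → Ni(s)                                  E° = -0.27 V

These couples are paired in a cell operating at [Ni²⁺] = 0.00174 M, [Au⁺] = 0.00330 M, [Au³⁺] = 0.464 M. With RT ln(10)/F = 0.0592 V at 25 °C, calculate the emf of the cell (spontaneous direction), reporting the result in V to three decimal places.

Au³⁺/Au⁺ is the cathode (higher E°), Ni²⁺/Ni the anode: E°cell = +1.38 − (-0.27) = +1.65 V, n = 2.
Overall: Au³⁺(aq) + Ni(s) → Au⁺(aq) + Ni²⁺(aq)
Q = [Au⁺]·[Ni²⁺] / ([Au³⁺]); log Q = -4.907.
E = E° − (0.0592/n) log Q = +1.65 − (0.0592/2)(-4.907) = +1.795 V.

+1.795 V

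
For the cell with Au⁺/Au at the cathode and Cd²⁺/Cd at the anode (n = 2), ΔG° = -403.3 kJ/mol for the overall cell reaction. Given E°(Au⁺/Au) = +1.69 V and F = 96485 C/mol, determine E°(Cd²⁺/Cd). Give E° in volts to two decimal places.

-0.40 V

E°cell = −ΔG°/(nF) = −(-403.3×10³)/((2)(96485)) = +2.090 V.
Since Au⁺/Au is the cathode and Cd²⁺/Cd the anode, E°cell = E°(Au⁺/Au) − E°(Cd²⁺/Cd).
So E°(Cd²⁺/Cd) = E°(Au⁺/Au) − E°cell = (+1.69) − (+2.090) = -0.40 V.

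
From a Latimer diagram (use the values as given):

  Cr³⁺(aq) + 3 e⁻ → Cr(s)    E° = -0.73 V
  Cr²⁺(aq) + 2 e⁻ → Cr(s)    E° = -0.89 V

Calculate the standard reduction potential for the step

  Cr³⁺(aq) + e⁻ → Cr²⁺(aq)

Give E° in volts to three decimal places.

Sequential free energies add, so n₃E°₃ = n₁E°₁ + n₂E°₂.
With n₃ = 3, and the known step contributing 2×(-0.89) V, the unknown satisfies 1·E° = 3×(-0.73) − 2×(-0.89) = -0.410.
E° = -0.410 / 1 = -0.410 V.

-0.410 V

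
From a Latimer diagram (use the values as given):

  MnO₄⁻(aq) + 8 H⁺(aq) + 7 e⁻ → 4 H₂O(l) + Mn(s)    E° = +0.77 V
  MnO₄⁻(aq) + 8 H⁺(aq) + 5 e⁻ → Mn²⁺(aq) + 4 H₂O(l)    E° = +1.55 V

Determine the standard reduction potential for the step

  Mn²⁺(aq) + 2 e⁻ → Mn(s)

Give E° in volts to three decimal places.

Sequential free energies add, so n₃E°₃ = n₁E°₁ + n₂E°₂.
With n₃ = 7, and the known step contributing 5×(+1.55) V, the unknown satisfies 2·E° = 7×(+0.77) − 5×(+1.55) = -2.360.
E° = -2.360 / 2 = -1.180 V.

-1.180 V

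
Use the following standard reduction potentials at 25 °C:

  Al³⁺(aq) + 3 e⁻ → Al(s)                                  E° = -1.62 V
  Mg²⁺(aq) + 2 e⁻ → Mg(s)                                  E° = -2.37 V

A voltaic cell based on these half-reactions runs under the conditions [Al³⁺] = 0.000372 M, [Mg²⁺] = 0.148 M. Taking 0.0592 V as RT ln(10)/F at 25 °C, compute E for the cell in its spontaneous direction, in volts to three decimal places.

+0.707 V

Al³⁺/Al is the cathode (higher E°), Mg²⁺/Mg the anode: E°cell = -1.62 − (-2.37) = +0.75 V, n = 6.
Overall: 2 Al³⁺(aq) + 3 Mg(s) → 2 Al(s) + 3 Mg²⁺(aq)
Q = [Mg²⁺]^3 / ([Al³⁺]^2); log Q = 4.370.
E = E° − (0.0592/n) log Q = +0.75 − (0.0592/6)(4.370) = +0.707 V.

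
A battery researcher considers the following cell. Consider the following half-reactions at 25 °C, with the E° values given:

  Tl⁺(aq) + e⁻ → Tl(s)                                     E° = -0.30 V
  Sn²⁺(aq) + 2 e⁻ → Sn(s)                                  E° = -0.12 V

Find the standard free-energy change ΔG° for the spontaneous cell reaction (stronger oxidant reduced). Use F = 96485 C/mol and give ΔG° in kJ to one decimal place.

-34.7 kJ

Sn²⁺/Sn (E° = -0.12 V) is the cathode; Tl⁺/Tl (E° = -0.30 V) is the anode, so E°cell = +0.18 V.
Balancing electrons gives n = 2 (lcm of 2 and 1).
ΔG° = −nFE° = −(2)(96485)(+0.18) = -34,735 J = -34.7 kJ.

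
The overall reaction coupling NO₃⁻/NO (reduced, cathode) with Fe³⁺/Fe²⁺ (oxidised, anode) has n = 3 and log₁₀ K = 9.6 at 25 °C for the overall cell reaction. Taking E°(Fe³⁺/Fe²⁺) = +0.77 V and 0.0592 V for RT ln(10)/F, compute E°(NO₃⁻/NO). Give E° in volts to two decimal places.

E°cell = (0.0592/n)·log K = (0.0592/3)(9.6) = +0.189 V.
Since NO₃⁻/NO is the cathode and Fe³⁺/Fe²⁺ the anode, E°cell = E°(NO₃⁻/NO) − E°(Fe³⁺/Fe²⁺).
So E°(NO₃⁻/NO) = E°cell + E°(Fe³⁺/Fe²⁺) = +0.189 + (+0.77) = +0.96 V.

+0.96 V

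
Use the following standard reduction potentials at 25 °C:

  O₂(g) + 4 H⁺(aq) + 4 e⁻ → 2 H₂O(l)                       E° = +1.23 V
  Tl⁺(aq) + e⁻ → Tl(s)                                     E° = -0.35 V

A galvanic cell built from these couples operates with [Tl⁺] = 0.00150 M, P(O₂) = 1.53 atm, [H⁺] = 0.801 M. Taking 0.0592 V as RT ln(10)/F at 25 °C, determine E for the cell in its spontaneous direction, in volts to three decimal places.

+1.744 V

O₂/H₂O is the cathode (higher E°), Tl⁺/Tl the anode: E°cell = +1.23 − (-0.35) = +1.58 V, n = 4.
Overall: O₂(g) + 4 H⁺(aq) + 4 Tl(s) → 2 H₂O(l) + 4 Tl⁺(aq)
Q = [Tl⁺]^4 / (P(O₂)·[H⁺]^4); log Q = -11.095.
E = E° − (0.0592/n) log Q = +1.58 − (0.0592/4)(-11.095) = +1.744 V.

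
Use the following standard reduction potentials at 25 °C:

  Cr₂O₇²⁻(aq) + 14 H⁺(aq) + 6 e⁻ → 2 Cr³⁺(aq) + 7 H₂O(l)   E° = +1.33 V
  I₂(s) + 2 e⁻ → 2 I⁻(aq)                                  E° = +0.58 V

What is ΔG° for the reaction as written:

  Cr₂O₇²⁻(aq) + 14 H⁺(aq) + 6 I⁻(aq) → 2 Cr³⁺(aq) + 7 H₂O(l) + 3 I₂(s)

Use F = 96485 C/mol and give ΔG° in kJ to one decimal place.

As written, Cr₂O₇²⁻/Cr³⁺ is reduced (cathode) and I₂/I⁻ is oxidised (anode), so E°cell = (+1.33) − (+0.58) = +0.75 V.
Balancing electrons gives n = 6.
ΔG° = −nFE° = −(6)(96485)(+0.75) = -434,182 J = -434.2 kJ.

-434.2 kJ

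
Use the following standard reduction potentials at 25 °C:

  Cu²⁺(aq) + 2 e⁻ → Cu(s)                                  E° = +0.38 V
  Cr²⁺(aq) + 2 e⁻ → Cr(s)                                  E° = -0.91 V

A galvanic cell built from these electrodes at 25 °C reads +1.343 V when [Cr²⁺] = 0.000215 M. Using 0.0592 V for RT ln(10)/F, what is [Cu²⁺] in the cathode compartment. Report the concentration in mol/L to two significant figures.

0.013 M

Cu²⁺/Cu is the cathode, Cr²⁺/Cr the anode: E°cell = +1.29 V, n = 2.
Overall reaction: Cu²⁺(aq) + Cr(s) → Cu(s) + Cr²⁺(aq); Q = [Cr²⁺]^1/[Cu²⁺]^1.
From E = E° − (0.0592/n) log Q: log Q = (E° − E)·n/0.0592 = (+1.29 − (+1.343))·2/0.0592 = -1.7905.
So 1·log[Cu²⁺] = 1·log(0.000215) − log Q = -3.6676 − (-1.7905) = -1.8771; [Cu²⁺] = 10^(-1.8771) ≈ 0.013 M.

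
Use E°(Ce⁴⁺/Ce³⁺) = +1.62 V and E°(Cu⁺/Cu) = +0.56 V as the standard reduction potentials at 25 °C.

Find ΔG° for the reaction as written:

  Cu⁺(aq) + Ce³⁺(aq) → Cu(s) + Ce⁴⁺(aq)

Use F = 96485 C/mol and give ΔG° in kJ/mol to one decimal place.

+102.3 kJ/mol

As written, Cu⁺/Cu is reduced (cathode) and Ce⁴⁺/Ce³⁺ is oxidised (anode), so E°cell = (+0.56) − (+1.62) = -1.06 V.
Balancing electrons gives n = 1.
ΔG° = −nFE° = −(1)(96485)(-1.06) = 102,274 J = +102.3 kJ/mol.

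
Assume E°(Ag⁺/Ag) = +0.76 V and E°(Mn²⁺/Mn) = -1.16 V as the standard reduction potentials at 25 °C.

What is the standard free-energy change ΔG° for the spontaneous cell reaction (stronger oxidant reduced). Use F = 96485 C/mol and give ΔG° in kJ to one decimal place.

Ag⁺/Ag (E° = +0.76 V) is the cathode; Mn²⁺/Mn (E° = -1.16 V) is the anode, so E°cell = +1.92 V.
Balancing electrons gives n = 2 (lcm of 1 and 2).
ΔG° = −nFE° = −(2)(96485)(+1.92) = -370,502 J = -370.5 kJ.

-370.5 kJ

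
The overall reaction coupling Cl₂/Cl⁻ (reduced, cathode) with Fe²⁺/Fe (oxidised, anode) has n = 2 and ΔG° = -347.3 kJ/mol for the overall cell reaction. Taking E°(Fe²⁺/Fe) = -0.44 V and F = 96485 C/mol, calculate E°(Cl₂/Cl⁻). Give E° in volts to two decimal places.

E°cell = −ΔG°/(nF) = −(-347.3×10³)/((2)(96485)) = +1.800 V.
Since Cl₂/Cl⁻ is the cathode and Fe²⁺/Fe the anode, E°cell = E°(Cl₂/Cl⁻) − E°(Fe²⁺/Fe).
So E°(Cl₂/Cl⁻) = E°cell + E°(Fe²⁺/Fe) = +1.800 + (-0.44) = +1.36 V.

+1.36 V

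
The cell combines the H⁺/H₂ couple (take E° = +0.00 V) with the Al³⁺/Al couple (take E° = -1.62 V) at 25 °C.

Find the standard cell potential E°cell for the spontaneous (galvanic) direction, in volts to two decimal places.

+1.62 V

The H⁺/H₂ couple has the higher reduction potential, so it is the cathode; Al³⁺/Al is oxidised at the anode.
E°cell = E°(cathode) − E°(anode) = (+0.00) − (-1.62) = +1.62 V.
Since E°cell > 0, the reaction is spontaneous under standard conditions.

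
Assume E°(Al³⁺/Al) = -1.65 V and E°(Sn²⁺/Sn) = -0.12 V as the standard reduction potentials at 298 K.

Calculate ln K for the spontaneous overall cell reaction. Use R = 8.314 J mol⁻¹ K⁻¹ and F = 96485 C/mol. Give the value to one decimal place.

Cathode: Sn²⁺/Sn; anode: Al³⁺/Al. E°cell = (-0.12) − (-1.65) = +1.53 V, with n = 6.
ΔG° = −nFE° = −RT ln K, so ln K = nFE°/(RT) = (6)(96485)(+1.53) / ((8.314)(298)) = 357.500.

357.5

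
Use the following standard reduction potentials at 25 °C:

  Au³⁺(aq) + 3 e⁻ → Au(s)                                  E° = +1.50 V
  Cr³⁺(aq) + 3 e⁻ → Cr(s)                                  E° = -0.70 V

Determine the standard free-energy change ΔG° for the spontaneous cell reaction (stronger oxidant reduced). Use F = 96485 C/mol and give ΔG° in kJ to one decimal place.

Au³⁺/Au (E° = +1.50 V) is the cathode; Cr³⁺/Cr (E° = -0.70 V) is the anode, so E°cell = +2.20 V.
Balancing electrons gives n = 3 (lcm of 3 and 3).
ΔG° = −nFE° = −(3)(96485)(+2.20) = -636,801 J = -636.8 kJ.

-636.8 kJ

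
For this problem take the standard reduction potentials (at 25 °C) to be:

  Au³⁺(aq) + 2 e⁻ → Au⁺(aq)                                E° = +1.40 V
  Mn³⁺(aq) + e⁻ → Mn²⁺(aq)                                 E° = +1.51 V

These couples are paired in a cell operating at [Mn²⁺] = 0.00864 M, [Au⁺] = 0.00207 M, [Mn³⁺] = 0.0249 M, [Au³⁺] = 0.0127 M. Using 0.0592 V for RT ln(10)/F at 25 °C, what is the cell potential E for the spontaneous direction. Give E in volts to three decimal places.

+0.114 V

Mn³⁺/Mn²⁺ is the cathode (higher E°), Au³⁺/Au⁺ the anode: E°cell = +1.51 − (+1.40) = +0.11 V, n = 2.
Overall: 2 Mn³⁺(aq) + Au⁺(aq) → 2 Mn²⁺(aq) + Au³⁺(aq)
Q = [Mn²⁺]^2·[Au³⁺] / ([Mn³⁺]^2·[Au⁺]); log Q = -0.132.
E = E° − (0.0592/n) log Q = +0.11 − (0.0592/2)(-0.132) = +0.114 V.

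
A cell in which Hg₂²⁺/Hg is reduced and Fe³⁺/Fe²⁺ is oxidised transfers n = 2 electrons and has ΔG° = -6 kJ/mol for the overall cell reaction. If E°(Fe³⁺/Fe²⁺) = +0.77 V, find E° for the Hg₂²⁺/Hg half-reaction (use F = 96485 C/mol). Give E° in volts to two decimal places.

E°cell = −ΔG°/(nF) = −(-6×10³)/((2)(96485)) = +0.031 V.
Since Hg₂²⁺/Hg is the cathode and Fe³⁺/Fe²⁺ the anode, E°cell = E°(Hg₂²⁺/Hg) − E°(Fe³⁺/Fe²⁺).
So E°(Hg₂²⁺/Hg) = E°cell + E°(Fe³⁺/Fe²⁺) = +0.031 + (+0.77) = +0.80 V.

+0.80 V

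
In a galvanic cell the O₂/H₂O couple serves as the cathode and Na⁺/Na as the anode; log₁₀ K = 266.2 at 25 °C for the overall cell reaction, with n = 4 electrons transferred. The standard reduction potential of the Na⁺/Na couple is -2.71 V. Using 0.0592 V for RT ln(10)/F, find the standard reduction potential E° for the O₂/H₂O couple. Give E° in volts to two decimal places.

E°cell = (0.0592/n)·log K = (0.0592/4)(266.2) = +3.940 V.
Since O₂/H₂O is the cathode and Na⁺/Na the anode, E°cell = E°(O₂/H₂O) − E°(Na⁺/Na).
So E°(O₂/H₂O) = E°cell + E°(Na⁺/Na) = +3.940 + (-2.71) = +1.23 V.

+1.23 V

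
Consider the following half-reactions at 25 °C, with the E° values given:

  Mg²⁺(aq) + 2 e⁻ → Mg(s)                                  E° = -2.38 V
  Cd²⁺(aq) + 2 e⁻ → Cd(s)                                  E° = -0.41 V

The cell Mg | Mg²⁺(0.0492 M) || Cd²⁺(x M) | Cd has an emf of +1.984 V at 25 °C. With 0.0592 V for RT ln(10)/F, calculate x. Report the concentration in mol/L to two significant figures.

0.15 M

Cd²⁺/Cd is the cathode, Mg²⁺/Mg the anode: E°cell = +1.97 V, n = 2.
Overall reaction: Cd²⁺(aq) + Mg(s) → Cd(s) + Mg²⁺(aq); Q = [Mg²⁺]^1/[Cd²⁺]^1.
From E = E° − (0.0592/n) log Q: log Q = (E° − E)·n/0.0592 = (+1.97 − (+1.984))·2/0.0592 = -0.4730.
So 1·log[Cd²⁺] = 1·log(0.0492) − log Q = -1.3080 − (-0.4730) = -0.8350; [Cd²⁺] = 10^(-0.8350) ≈ 0.15 M.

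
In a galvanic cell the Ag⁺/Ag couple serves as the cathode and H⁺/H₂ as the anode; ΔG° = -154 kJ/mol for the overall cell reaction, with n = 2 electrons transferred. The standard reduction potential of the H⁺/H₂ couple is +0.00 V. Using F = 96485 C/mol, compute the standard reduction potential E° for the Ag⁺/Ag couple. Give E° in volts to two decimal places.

+0.80 V

E°cell = −ΔG°/(nF) = −(-154×10³)/((2)(96485)) = +0.798 V.
Since Ag⁺/Ag is the cathode and H⁺/H₂ the anode, E°cell = E°(Ag⁺/Ag) − E°(H⁺/H₂).
So E°(Ag⁺/Ag) = E°cell + E°(H⁺/H₂) = +0.798 + (+0.00) = +0.80 V.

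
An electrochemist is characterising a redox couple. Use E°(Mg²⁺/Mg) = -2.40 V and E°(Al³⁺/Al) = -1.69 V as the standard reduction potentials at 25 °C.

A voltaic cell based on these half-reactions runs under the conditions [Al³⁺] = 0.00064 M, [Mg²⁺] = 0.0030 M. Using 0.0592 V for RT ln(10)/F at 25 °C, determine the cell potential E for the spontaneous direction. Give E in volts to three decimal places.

+0.722 V

Al³⁺/Al is the cathode (higher E°), Mg²⁺/Mg the anode: E°cell = -1.69 − (-2.40) = +0.71 V, n = 6.
Overall: 2 Al³⁺(aq) + 3 Mg(s) → 2 Al(s) + 3 Mg²⁺(aq)
Q = [Mg²⁺]^3 / ([Al³⁺]^2); log Q = -1.181.
E = E° − (0.0592/n) log Q = +0.71 − (0.0592/6)(-1.181) = +0.722 V.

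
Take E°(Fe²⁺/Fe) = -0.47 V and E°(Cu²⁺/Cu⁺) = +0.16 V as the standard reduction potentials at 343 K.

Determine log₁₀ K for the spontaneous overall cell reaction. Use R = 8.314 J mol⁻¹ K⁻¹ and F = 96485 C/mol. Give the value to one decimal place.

18.5

Cathode: Cu²⁺/Cu⁺; anode: Fe²⁺/Fe. E°cell = (+0.16) − (-0.47) = +0.63 V, with n = 2.
ΔG° = −nFE° = −RT ln K, so ln K = nFE°/(RT) = (2)(96485)(+0.63) / ((8.314)(343)) = 42.631.
log₁₀ K = 42.631 / ln 10 = 18.5.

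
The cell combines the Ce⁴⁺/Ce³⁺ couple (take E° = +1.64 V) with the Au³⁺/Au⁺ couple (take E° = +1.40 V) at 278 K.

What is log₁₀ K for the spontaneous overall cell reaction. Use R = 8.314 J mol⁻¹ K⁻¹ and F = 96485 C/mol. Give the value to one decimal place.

8.7

Cathode: Ce⁴⁺/Ce³⁺; anode: Au³⁺/Au⁺. E°cell = (+1.64) − (+1.40) = +0.24 V, with n = 2.
ΔG° = −nFE° = −RT ln K, so ln K = nFE°/(RT) = (2)(96485)(+0.24) / ((8.314)(278)) = 20.038.
log₁₀ K = 20.038 / ln 10 = 8.7.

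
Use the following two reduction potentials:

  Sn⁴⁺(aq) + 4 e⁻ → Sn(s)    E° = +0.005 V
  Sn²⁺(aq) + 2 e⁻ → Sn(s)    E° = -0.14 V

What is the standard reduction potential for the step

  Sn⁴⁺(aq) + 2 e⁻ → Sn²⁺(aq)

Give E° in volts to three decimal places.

+0.150 V

Sequential free energies add, so n₃E°₃ = n₁E°₁ + n₂E°₂.
With n₃ = 4, and the known step contributing 2×(-0.14) V, the unknown satisfies 2·E° = 4×(+0.005) − 2×(-0.14) = +0.300.
E° = +0.300 / 2 = +0.150 V.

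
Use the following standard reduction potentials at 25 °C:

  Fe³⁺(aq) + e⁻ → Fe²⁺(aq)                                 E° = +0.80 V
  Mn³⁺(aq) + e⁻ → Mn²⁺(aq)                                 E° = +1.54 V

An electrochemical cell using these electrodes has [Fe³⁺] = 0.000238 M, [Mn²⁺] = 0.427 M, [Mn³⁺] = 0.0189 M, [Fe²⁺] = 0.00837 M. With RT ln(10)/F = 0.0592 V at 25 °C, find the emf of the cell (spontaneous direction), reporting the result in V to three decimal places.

Mn³⁺/Mn²⁺ is the cathode (higher E°), Fe³⁺/Fe²⁺ the anode: E°cell = +1.54 − (+0.80) = +0.74 V, n = 1.
Overall: Mn³⁺(aq) + Fe²⁺(aq) → Mn²⁺(aq) + Fe³⁺(aq)
Q = [Mn²⁺]·[Fe³⁺] / ([Mn³⁺]·[Fe²⁺]); log Q = -0.192.
E = E° − (0.0592/n) log Q = +0.74 − (0.0592/1)(-0.192) = +0.751 V.

+0.751 V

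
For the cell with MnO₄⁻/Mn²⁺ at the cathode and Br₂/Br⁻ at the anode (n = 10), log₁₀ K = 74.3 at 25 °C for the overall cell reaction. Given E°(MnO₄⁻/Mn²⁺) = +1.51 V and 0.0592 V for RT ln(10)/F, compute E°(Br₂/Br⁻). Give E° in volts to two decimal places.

E°cell = (0.0592/n)·log K = (0.0592/10)(74.3) = +0.440 V.
Since MnO₄⁻/Mn²⁺ is the cathode and Br₂/Br⁻ the anode, E°cell = E°(MnO₄⁻/Mn²⁺) − E°(Br₂/Br⁻).
So E°(Br₂/Br⁻) = E°(MnO₄⁻/Mn²⁺) − E°cell = (+1.51) − (+0.440) = +1.07 V.

+1.07 V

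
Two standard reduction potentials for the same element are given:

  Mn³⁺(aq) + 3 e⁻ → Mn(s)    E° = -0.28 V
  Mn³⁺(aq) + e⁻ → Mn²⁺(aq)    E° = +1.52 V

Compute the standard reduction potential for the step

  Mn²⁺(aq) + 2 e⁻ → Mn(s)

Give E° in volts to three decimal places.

Sequential free energies add, so n₃E°₃ = n₁E°₁ + n₂E°₂.
With n₃ = 3, and the known step contributing 1×(+1.52) V, the unknown satisfies 2·E° = 3×(-0.28) − 1×(+1.52) = -2.360.
E° = -2.360 / 2 = -1.180 V.

-1.180 V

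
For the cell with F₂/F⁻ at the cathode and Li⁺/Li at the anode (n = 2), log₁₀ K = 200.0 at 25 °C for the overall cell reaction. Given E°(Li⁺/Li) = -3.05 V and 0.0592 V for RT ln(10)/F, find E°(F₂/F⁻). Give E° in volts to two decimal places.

E°cell = (0.0592/n)·log K = (0.0592/2)(200.0) = +5.920 V.
Since F₂/F⁻ is the cathode and Li⁺/Li the anode, E°cell = E°(F₂/F⁻) − E°(Li⁺/Li).
So E°(F₂/F⁻) = E°cell + E°(Li⁺/Li) = +5.920 + (-3.05) = +2.87 V.

+2.87 V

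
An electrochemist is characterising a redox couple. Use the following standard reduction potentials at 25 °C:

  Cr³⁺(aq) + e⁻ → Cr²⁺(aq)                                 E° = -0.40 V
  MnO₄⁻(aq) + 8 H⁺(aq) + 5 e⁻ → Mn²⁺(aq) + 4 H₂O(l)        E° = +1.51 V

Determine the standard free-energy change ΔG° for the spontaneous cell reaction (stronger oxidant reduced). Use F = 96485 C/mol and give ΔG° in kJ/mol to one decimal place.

-921.4 kJ/mol

MnO₄⁻/Mn²⁺ (E° = +1.51 V) is the cathode; Cr³⁺/Cr²⁺ (E° = -0.40 V) is the anode, so E°cell = +1.91 V.
Balancing electrons gives n = 5 (lcm of 5 and 1).
ΔG° = −nFE° = −(5)(96485)(+1.91) = -921,432 J = -921.4 kJ/mol.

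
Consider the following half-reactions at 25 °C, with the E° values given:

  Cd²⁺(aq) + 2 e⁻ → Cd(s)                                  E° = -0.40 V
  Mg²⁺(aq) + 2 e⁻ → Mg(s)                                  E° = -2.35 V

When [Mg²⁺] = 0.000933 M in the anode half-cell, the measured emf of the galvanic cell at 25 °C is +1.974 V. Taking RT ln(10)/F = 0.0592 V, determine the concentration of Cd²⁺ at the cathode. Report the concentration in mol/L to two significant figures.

Cd²⁺/Cd is the cathode, Mg²⁺/Mg the anode: E°cell = +1.95 V, n = 2.
Overall reaction: Cd²⁺(aq) + Mg(s) → Cd(s) + Mg²⁺(aq); Q = [Mg²⁺]^1/[Cd²⁺]^1.
From E = E° − (0.0592/n) log Q: log Q = (E° − E)·n/0.0592 = (+1.95 − (+1.974))·2/0.0592 = -0.8108.
So 1·log[Cd²⁺] = 1·log(0.000933) − log Q = -3.0301 − (-0.8108) = -2.2193; [Cd²⁺] = 10^(-2.2193) ≈ 0.0060 M.

0.0060 M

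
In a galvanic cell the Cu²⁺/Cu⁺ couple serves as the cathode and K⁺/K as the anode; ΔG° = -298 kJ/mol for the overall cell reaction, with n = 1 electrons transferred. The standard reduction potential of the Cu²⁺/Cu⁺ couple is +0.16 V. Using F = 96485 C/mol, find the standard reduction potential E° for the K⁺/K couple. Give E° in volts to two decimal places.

-2.93 V

E°cell = −ΔG°/(nF) = −(-298×10³)/((1)(96485)) = +3.089 V.
Since Cu²⁺/Cu⁺ is the cathode and K⁺/K the anode, E°cell = E°(Cu²⁺/Cu⁺) − E°(K⁺/K).
So E°(K⁺/K) = E°(Cu²⁺/Cu⁺) − E°cell = (+0.16) − (+3.089) = -2.93 V.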